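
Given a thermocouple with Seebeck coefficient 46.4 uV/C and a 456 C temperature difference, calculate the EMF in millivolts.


The thermocouple output V = sensitivity * dT.
V = 46.4 uV/C * 456 C
V = 21158.4 uV
V = 21.158 mV

21.158 mV


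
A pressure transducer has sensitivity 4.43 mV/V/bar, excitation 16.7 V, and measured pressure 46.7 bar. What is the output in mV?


Output = sensitivity * Vex * P.
Vout = 4.43 * 16.7 * 46.7
Vout = 73.981 * 46.7
Vout = 3454.91 mV

3454.91 mV


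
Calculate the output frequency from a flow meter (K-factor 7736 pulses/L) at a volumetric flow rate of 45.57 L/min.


Frequency = K * Q / 60 (converting L/min to L/s).
f = 7736 * 45.57 / 60
f = 352529.52 / 60
f = 5875.49 Hz

5875.49 Hz


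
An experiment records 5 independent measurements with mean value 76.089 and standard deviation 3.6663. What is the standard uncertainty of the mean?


The standard uncertainty for Type A evaluation is u = s / sqrt(n).
u = 3.6663 / sqrt(5)
u = 3.6663 / 2.2361
u = 1.6396

1.6396


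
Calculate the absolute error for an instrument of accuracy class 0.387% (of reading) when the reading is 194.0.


Absolute error = (accuracy% / 100) * reading.
Error = (0.387 / 100) * 194.0
Error = 0.00387 * 194.0
Error = 0.7508

0.7508


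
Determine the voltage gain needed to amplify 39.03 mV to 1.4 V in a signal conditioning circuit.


Gain = Vout / Vin (converting to same units).
G = 1.4 V / 39.03 mV
G = 1400.0 mV / 39.03 mV
G = 35.87

35.87


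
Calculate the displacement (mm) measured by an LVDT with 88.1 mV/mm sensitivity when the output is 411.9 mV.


Displacement = Vout / sensitivity.
d = 411.9 / 88.1
d = 4.675 mm

4.675 mm


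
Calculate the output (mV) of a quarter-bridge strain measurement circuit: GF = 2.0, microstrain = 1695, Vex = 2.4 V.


Quarter bridge output: Vout = (GF * epsilon * Vex) / 4.
Vout = (2.0 * 1695e-6 * 2.4) / 4
Vout = 0.008136 / 4 V
Vout = 0.002034 V = 2.034 mV

2.034 mV


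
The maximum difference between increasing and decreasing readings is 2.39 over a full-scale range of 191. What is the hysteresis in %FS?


Hysteresis = (max difference / full scale) * 100%.
H = (2.39 / 191) * 100
H = 1.251 %FS

1.251 %FS


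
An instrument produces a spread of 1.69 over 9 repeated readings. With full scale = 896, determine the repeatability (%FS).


Repeatability = (spread / full scale) * 100%.
R = (1.69 / 896) * 100
R = 0.189 %FS

0.189 %FS


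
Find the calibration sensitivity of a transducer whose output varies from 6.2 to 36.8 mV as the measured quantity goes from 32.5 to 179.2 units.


Sensitivity = (y2 - y1) / (x2 - x1).
S = (36.8 - 6.2) / (179.2 - 32.5)
S = 30.6 / 146.7
S = 0.2086 mV/unit

0.2086 mV/unit


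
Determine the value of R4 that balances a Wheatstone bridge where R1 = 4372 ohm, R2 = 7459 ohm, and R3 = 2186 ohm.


At balance: R1*R4 = R2*R3, so R4 = R2*R3/R1.
R4 = 7459 * 2186 / 4372
R4 = 16305374 / 4372
R4 = 3729.5 ohm

3729.5 ohm


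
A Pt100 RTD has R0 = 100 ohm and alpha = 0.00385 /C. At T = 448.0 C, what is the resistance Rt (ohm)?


The RTD equation: Rt = R0 * (1 + alpha * T).
Rt = 100 * (1 + 0.00385 * 448.0)
Rt = 100 * (1 + 1.7248)
Rt = 100 * 2.7248
Rt = 272.48 ohm

272.48 ohm


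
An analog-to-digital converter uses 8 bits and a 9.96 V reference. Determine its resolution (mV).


The resolution (LSB) of an ADC is Vref / 2^n.
LSB = 9.96 / 2^8
LSB = 9.96 / 256
LSB = 0.03890625 V = 38.90625 mV

38.90625 mV


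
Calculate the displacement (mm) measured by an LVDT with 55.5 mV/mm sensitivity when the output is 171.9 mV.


Displacement = Vout / sensitivity.
d = 171.9 / 55.5
d = 3.097 mm

3.097 mm


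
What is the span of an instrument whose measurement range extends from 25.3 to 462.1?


Span = upper range - lower range.
Span = 462.1 - (25.3)
Span = 436.8

436.8


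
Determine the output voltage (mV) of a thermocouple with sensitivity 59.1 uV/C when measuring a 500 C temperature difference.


The thermocouple output V = sensitivity * dT.
V = 59.1 uV/C * 500 C
V = 29550.0 uV
V = 29.55 mV

29.55 mV


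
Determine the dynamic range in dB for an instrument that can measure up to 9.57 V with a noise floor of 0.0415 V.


Dynamic range = 20 * log10(Vmax / Vnoise).
DR = 20 * log10(9.57 / 0.0415)
DR = 20 * log10(230.6)
DR = 47.26 dB

47.26 dB


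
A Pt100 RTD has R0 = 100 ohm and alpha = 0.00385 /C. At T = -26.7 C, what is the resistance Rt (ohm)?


The RTD equation: Rt = R0 * (1 + alpha * T).
Rt = 100 * (1 + 0.00385 * -26.7)
Rt = 100 * (1 + -0.102795)
Rt = 100 * 0.897205
Rt = 89.721 ohm

89.721 ohm


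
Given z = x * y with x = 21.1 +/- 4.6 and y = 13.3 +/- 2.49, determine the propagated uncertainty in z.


For a product z = x*y, the relative uncertainty is:
uz/z = sqrt((ux/x)^2 + (uy/y)^2)
Relative uncertainties: ux/x = 4.6/21.1 = 0.218009
uy/y = 2.49/13.3 = 0.187218
z = 21.1 * 13.3 = 280.6
uz = 280.6 * sqrt(0.218009^2 + 0.187218^2) = 80.643

80.643


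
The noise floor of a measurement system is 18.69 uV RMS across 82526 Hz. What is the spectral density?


Noise spectral density = Vrms / sqrt(BW).
NSD = 18.69 / sqrt(82526)
NSD = 18.69 / 287.2734
NSD = 0.0651 uV/sqrt(Hz)

0.0651 uV/sqrt(Hz)


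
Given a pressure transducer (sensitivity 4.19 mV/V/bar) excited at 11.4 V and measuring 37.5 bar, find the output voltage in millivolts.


Output = sensitivity * Vex * P.
Vout = 4.19 * 11.4 * 37.5
Vout = 47.766 * 37.5
Vout = 1791.23 mV

1791.23 mV


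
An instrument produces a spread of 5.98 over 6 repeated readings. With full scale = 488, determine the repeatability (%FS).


Repeatability = (spread / full scale) * 100%.
R = (5.98 / 488) * 100
R = 1.225 %FS

1.225 %FS


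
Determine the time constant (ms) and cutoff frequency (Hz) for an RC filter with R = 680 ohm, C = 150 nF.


Time constant: tau = R * C.
tau = 680 * 1.50e-07 = 0.000102 s
tau = 0.102 ms
Cutoff frequency: fc = 1 / (2*pi*R*C).
fc = 1 / (2*pi*0.000102) = 1560.34 Hz

tau = 0.102 ms, fc = 1560.34 Hz


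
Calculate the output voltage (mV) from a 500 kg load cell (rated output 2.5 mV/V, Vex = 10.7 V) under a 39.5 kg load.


Vout = rated_output * Vex * (load / capacity).
Vout = 2.5 * 10.7 * (39.5 / 500)
Vout = 2.5 * 10.7 * 0.079
Vout = 2.113 mV

2.113 mV


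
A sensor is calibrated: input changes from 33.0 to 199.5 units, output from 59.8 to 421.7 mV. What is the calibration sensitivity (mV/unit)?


Sensitivity = (y2 - y1) / (x2 - x1).
S = (421.7 - 59.8) / (199.5 - 33.0)
S = 361.9 / 166.5
S = 2.1736 mV/unit

2.1736 mV/unit


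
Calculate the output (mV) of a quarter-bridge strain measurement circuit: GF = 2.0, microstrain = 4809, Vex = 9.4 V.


Quarter bridge output: Vout = (GF * epsilon * Vex) / 4.
Vout = (2.0 * 4809e-6 * 9.4) / 4
Vout = 0.0904092 / 4 V
Vout = 0.0226023 V = 22.6023 mV

22.6023 mV


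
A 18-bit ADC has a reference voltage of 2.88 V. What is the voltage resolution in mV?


The resolution (LSB) of an ADC is Vref / 2^n.
LSB = 2.88 / 2^18
LSB = 2.88 / 262144
LSB = 1.099e-05 V = 0.01098633 mV

0.01098633 mV


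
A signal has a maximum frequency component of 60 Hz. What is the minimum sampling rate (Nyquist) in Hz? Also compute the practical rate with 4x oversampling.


By Nyquist theorem, fs_min = 2 * fmax.
fs_min = 2 * 60 = 120 Hz
Practical rate = 4 * fs_min = 4 * 120 = 480 Hz

fs_min = 120 Hz, fs_practical = 480 Hz


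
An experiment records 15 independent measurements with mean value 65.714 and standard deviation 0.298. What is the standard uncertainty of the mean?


The standard uncertainty for Type A evaluation is u = s / sqrt(n).
u = 0.298 / sqrt(15)
u = 0.298 / 3.873
u = 0.0769

0.0769


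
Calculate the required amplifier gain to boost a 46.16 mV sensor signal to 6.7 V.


Gain = Vout / Vin (converting to same units).
G = 6.7 V / 46.16 mV
G = 6700.0 mV / 46.16 mV
G = 145.15

145.15


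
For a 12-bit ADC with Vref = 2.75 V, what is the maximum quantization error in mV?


The maximum quantization error is +/- LSB/2.
LSB = Vref / 2^n = 2.75 / 4096 = 0.00067139 V
Max error = LSB / 2 = 0.00067139 / 2 = 0.00033569 V
Max error = 0.3357 mV

0.3357 mV


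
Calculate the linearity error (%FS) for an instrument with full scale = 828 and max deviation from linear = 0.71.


Linearity error = (max deviation / full scale) * 100%.
Linearity = (0.71 / 828) * 100
Linearity = 0.086 %FS

0.086 %FS


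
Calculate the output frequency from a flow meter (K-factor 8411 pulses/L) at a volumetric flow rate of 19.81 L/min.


Frequency = K * Q / 60 (converting L/min to L/s).
f = 8411 * 19.81 / 60
f = 166621.91 / 60
f = 2777.03 Hz

2777.03 Hz


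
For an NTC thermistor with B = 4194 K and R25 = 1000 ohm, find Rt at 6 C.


NTC thermistor equation: Rt = R25 * exp(B * (1/T - 1/T25)).
T in Kelvin: 279.15 K, T25 = 298.15 K
1/T - 1/T25 = 1/279.15 - 1/298.15 = 0.00022829
B * (1/T - 1/T25) = 4194 * 0.00022829 = 0.9574
Rt = 1000 * exp(0.9574) = 2605.0 ohm

2605.0 ohm


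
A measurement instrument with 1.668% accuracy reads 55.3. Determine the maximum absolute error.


Absolute error = (accuracy% / 100) * reading.
Error = (1.668 / 100) * 55.3
Error = 0.01668 * 55.3
Error = 0.9224

0.9224


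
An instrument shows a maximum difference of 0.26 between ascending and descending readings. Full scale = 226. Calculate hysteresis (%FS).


Hysteresis = (max difference / full scale) * 100%.
H = (0.26 / 226) * 100
H = 0.115 %FS

0.115 %FS


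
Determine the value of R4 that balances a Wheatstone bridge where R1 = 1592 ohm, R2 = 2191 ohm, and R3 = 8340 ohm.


At balance: R1*R4 = R2*R3, so R4 = R2*R3/R1.
R4 = 2191 * 8340 / 1592
R4 = 18272940 / 1592
R4 = 11477.98 ohm

11477.98 ohm


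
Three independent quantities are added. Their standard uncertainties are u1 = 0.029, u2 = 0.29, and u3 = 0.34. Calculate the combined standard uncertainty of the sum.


For a sum of independent quantities, uc = sqrt(u1^2 + u2^2 + u3^2).
uc = sqrt(0.029^2 + 0.29^2 + 0.34^2)
uc = sqrt(0.000841 + 0.0841 + 0.1156)
uc = 0.4478

0.4478


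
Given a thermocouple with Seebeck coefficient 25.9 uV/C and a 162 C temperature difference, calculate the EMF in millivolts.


The thermocouple output V = sensitivity * dT.
V = 25.9 uV/C * 162 C
V = 4195.8 uV
V = 4.196 mV

4.196 mV


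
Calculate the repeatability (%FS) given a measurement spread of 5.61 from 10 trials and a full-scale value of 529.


Repeatability = (spread / full scale) * 100%.
R = (5.61 / 529) * 100
R = 1.06 %FS

1.06 %FS


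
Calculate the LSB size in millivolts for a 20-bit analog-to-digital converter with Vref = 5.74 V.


The resolution (LSB) of an ADC is Vref / 2^n.
LSB = 5.74 / 2^20
LSB = 5.74 / 1048576
LSB = 5.47e-06 V = 0.00547409 mV

0.00547409 mV


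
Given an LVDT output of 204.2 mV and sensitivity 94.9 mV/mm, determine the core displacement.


Displacement = Vout / sensitivity.
d = 204.2 / 94.9
d = 2.152 mm

2.152 mm


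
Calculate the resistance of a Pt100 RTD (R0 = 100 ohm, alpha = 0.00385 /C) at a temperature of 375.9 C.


The RTD equation: Rt = R0 * (1 + alpha * T).
Rt = 100 * (1 + 0.00385 * 375.9)
Rt = 100 * (1 + 1.447215)
Rt = 100 * 2.447215
Rt = 244.721 ohm

244.721 ohm


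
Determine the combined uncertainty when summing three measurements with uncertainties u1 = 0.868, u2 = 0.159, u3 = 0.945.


For a sum of independent quantities, uc = sqrt(u1^2 + u2^2 + u3^2).
uc = sqrt(0.868^2 + 0.159^2 + 0.945^2)
uc = sqrt(0.753424 + 0.025281 + 0.893025)
uc = 1.293

1.293


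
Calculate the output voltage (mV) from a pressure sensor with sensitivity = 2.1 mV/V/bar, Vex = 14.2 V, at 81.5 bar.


Output = sensitivity * Vex * P.
Vout = 2.1 * 14.2 * 81.5
Vout = 29.82 * 81.5
Vout = 2430.33 mV

2430.33 mV


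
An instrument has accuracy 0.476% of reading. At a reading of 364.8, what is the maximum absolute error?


Absolute error = (accuracy% / 100) * reading.
Error = (0.476 / 100) * 364.8
Error = 0.00476 * 364.8
Error = 1.7364

1.7364


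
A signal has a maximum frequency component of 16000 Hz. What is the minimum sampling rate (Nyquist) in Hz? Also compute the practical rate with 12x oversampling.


By Nyquist theorem, fs_min = 2 * fmax.
fs_min = 2 * 16000 = 32000 Hz
Practical rate = 12 * fs_min = 12 * 32000 = 384000 Hz

fs_min = 32000 Hz, fs_practical = 384000 Hz


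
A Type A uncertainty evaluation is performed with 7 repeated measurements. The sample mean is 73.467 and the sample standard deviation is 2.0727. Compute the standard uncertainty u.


The standard uncertainty for Type A evaluation is u = s / sqrt(n).
u = 2.0727 / sqrt(7)
u = 2.0727 / 2.6458
u = 0.7834

0.7834


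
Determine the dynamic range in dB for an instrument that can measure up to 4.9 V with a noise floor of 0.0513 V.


Dynamic range = 20 * log10(Vmax / Vnoise).
DR = 20 * log10(4.9 / 0.0513)
DR = 20 * log10(95.52)
DR = 39.6 dB

39.6 dB


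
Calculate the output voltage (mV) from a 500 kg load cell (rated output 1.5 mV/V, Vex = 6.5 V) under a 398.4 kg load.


Vout = rated_output * Vex * (load / capacity).
Vout = 1.5 * 6.5 * (398.4 / 500)
Vout = 1.5 * 6.5 * 0.7968
Vout = 7.769 mV

7.769 mV


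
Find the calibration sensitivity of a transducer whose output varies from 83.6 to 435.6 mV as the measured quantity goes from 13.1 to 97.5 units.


Sensitivity = (y2 - y1) / (x2 - x1).
S = (435.6 - 83.6) / (97.5 - 13.1)
S = 352.0 / 84.4
S = 4.1706 mV/unit

4.1706 mV/unit


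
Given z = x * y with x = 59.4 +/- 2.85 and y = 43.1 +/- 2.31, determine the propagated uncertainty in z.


For a product z = x*y, the relative uncertainty is:
uz/z = sqrt((ux/x)^2 + (uy/y)^2)
Relative uncertainties: ux/x = 2.85/59.4 = 0.04798
uy/y = 2.31/43.1 = 0.053596
z = 59.4 * 43.1 = 2560.1
uz = 2560.1 * sqrt(0.04798^2 + 0.053596^2) = 184.163

184.163


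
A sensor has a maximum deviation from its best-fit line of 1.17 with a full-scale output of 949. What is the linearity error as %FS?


Linearity error = (max deviation / full scale) * 100%.
Linearity = (1.17 / 949) * 100
Linearity = 0.123 %FS

0.123 %FS


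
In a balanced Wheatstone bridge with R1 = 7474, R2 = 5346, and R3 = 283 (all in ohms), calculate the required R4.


At balance: R1*R4 = R2*R3, so R4 = R2*R3/R1.
R4 = 5346 * 283 / 7474
R4 = 1512918 / 7474
R4 = 202.42 ohm

202.42 ohm


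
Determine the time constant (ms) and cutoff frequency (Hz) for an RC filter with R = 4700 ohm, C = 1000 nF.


Time constant: tau = R * C.
tau = 4700 * 1.00e-06 = 0.0047 s
tau = 4.7 ms
Cutoff frequency: fc = 1 / (2*pi*R*C).
fc = 1 / (2*pi*0.0047) = 33.86 Hz

tau = 4.7 ms, fc = 33.86 Hz


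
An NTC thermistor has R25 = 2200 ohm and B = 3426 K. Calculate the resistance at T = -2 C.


NTC thermistor equation: Rt = R25 * exp(B * (1/T - 1/T25)).
T in Kelvin: 271.15 K, T25 = 298.15 K
1/T - 1/T25 = 1/271.15 - 1/298.15 = 0.00033398
B * (1/T - 1/T25) = 3426 * 0.00033398 = 1.1442
Rt = 2200 * exp(1.1442) = 6907.9 ohm

6907.9 ohm


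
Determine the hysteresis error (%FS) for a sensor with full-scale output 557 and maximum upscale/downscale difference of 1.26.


Hysteresis = (max difference / full scale) * 100%.
H = (1.26 / 557) * 100
H = 0.226 %FS

0.226 %FS


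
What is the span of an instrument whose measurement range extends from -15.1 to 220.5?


Span = upper range - lower range.
Span = 220.5 - (-15.1)
Span = 235.6

235.6


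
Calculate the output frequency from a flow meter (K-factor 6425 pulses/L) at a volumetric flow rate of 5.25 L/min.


Frequency = K * Q / 60 (converting L/min to L/s).
f = 6425 * 5.25 / 60
f = 33731.25 / 60
f = 562.19 Hz

562.19 Hz


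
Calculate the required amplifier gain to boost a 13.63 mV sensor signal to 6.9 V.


Gain = Vout / Vin (converting to same units).
G = 6.9 V / 13.63 mV
G = 6900.0 mV / 13.63 mV
G = 506.24

506.24


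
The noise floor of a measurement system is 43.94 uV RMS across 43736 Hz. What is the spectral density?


Noise spectral density = Vrms / sqrt(BW).
NSD = 43.94 / sqrt(43736)
NSD = 43.94 / 209.1315
NSD = 0.2101 uV/sqrt(Hz)

0.2101 uV/sqrt(Hz)


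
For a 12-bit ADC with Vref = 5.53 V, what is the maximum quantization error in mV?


The maximum quantization error is +/- LSB/2.
LSB = Vref / 2^n = 5.53 / 4096 = 0.0013501 V
Max error = LSB / 2 = 0.0013501 / 2 = 0.00067505 V
Max error = 0.675 mV

0.675 mV


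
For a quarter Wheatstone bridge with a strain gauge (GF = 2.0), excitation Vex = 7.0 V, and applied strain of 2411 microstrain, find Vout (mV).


Quarter bridge output: Vout = (GF * epsilon * Vex) / 4.
Vout = (2.0 * 2411e-6 * 7.0) / 4
Vout = 0.033754 / 4 V
Vout = 0.0084385 V = 8.4385 mV

8.4385 mV


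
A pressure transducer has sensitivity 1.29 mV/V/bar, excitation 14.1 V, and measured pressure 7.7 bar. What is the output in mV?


Output = sensitivity * Vex * P.
Vout = 1.29 * 14.1 * 7.7
Vout = 18.189 * 7.7
Vout = 140.06 mV

140.06 mV


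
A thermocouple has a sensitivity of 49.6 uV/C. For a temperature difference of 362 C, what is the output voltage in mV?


The thermocouple output V = sensitivity * dT.
V = 49.6 uV/C * 362 C
V = 17955.2 uV
V = 17.955 mV

17.955 mV


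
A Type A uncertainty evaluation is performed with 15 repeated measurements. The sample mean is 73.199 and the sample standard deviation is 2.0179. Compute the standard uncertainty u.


The standard uncertainty for Type A evaluation is u = s / sqrt(n).
u = 2.0179 / sqrt(15)
u = 2.0179 / 3.873
u = 0.521

0.521


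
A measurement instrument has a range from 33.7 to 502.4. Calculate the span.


Span = upper range - lower range.
Span = 502.4 - (33.7)
Span = 468.7

468.7


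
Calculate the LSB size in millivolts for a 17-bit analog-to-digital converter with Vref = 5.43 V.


The resolution (LSB) of an ADC is Vref / 2^n.
LSB = 5.43 / 2^17
LSB = 5.43 / 131072
LSB = 4.143e-05 V = 0.04142761 mV

0.04142761 mV


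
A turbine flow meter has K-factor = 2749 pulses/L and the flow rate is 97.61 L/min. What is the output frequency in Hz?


Frequency = K * Q / 60 (converting L/min to L/s).
f = 2749 * 97.61 / 60
f = 268329.89 / 60
f = 4472.16 Hz

4472.16 Hz


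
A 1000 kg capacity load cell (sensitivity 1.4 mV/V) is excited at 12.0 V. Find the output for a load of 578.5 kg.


Vout = rated_output * Vex * (load / capacity).
Vout = 1.4 * 12.0 * (578.5 / 1000)
Vout = 1.4 * 12.0 * 0.5785
Vout = 9.719 mV

9.719 mV


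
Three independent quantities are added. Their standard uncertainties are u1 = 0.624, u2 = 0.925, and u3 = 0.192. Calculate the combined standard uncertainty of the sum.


For a sum of independent quantities, uc = sqrt(u1^2 + u2^2 + u3^2).
uc = sqrt(0.624^2 + 0.925^2 + 0.192^2)
uc = sqrt(0.389376 + 0.855625 + 0.036864)
uc = 1.1322

1.1322


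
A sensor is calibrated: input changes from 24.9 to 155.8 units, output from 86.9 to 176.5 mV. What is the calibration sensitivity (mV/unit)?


Sensitivity = (y2 - y1) / (x2 - x1).
S = (176.5 - 86.9) / (155.8 - 24.9)
S = 89.6 / 130.9
S = 0.6845 mV/unit

0.6845 mV/unit


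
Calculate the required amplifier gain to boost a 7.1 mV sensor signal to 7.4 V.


Gain = Vout / Vin (converting to same units).
G = 7.4 V / 7.1 mV
G = 7400.0 mV / 7.1 mV
G = 1042.25

1042.25


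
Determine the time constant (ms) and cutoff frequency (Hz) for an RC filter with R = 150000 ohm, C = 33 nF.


Time constant: tau = R * C.
tau = 150000 * 3.30e-08 = 0.00495 s
tau = 4.95 ms
Cutoff frequency: fc = 1 / (2*pi*R*C).
fc = 1 / (2*pi*0.00495) = 32.15 Hz

tau = 4.95 ms, fc = 32.15 Hz


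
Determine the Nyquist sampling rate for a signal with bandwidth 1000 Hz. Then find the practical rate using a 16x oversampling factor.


By Nyquist theorem, fs_min = 2 * fmax.
fs_min = 2 * 1000 = 2000 Hz
Practical rate = 16 * fs_min = 16 * 2000 = 32000 Hz

fs_min = 2000 Hz, fs_practical = 32000 Hz


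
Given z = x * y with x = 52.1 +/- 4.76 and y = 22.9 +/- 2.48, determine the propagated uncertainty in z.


For a product z = x*y, the relative uncertainty is:
uz/z = sqrt((ux/x)^2 + (uy/y)^2)
Relative uncertainties: ux/x = 4.76/52.1 = 0.091363
uy/y = 2.48/22.9 = 0.108297
z = 52.1 * 22.9 = 1193.1
uz = 1193.1 * sqrt(0.091363^2 + 0.108297^2) = 169.046

169.046


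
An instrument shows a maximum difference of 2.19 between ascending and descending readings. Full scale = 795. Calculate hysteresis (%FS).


Hysteresis = (max difference / full scale) * 100%.
H = (2.19 / 795) * 100
H = 0.275 %FS

0.275 %FS


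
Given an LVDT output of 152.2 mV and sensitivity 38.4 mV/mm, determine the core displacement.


Displacement = Vout / sensitivity.
d = 152.2 / 38.4
d = 3.964 mm

3.964 mm


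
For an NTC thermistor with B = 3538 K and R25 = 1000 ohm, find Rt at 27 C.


NTC thermistor equation: Rt = R25 * exp(B * (1/T - 1/T25)).
T in Kelvin: 300.15 K, T25 = 298.15 K
1/T - 1/T25 = 1/300.15 - 1/298.15 = -2.235e-05
B * (1/T - 1/T25) = 3538 * -2.235e-05 = -0.0791
Rt = 1000 * exp(-0.0791) = 924.0 ohm

924.0 ohm


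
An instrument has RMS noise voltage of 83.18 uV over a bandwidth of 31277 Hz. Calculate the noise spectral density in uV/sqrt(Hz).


Noise spectral density = Vrms / sqrt(BW).
NSD = 83.18 / sqrt(31277)
NSD = 83.18 / 176.853
NSD = 0.4703 uV/sqrt(Hz)

0.4703 uV/sqrt(Hz)


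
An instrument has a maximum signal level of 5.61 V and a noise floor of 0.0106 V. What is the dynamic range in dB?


Dynamic range = 20 * log10(Vmax / Vnoise).
DR = 20 * log10(5.61 / 0.0106)
DR = 20 * log10(529.25)
DR = 54.47 dB

54.47 dB


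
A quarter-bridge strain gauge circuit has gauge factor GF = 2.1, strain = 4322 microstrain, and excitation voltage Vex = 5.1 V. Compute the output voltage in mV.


Quarter bridge output: Vout = (GF * epsilon * Vex) / 4.
Vout = (2.1 * 4322e-6 * 5.1) / 4
Vout = 0.04628862 / 4 V
Vout = 0.01157215 V = 11.5722 mV

11.5722 mV


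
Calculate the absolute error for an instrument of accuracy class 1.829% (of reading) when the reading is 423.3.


Absolute error = (accuracy% / 100) * reading.
Error = (1.829 / 100) * 423.3
Error = 0.01829 * 423.3
Error = 7.7422

7.7422


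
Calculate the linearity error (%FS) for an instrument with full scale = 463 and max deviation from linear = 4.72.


Linearity error = (max deviation / full scale) * 100%.
Linearity = (4.72 / 463) * 100
Linearity = 1.019 %FS

1.019 %FS


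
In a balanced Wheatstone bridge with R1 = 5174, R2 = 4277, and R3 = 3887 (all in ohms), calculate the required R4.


At balance: R1*R4 = R2*R3, so R4 = R2*R3/R1.
R4 = 4277 * 3887 / 5174
R4 = 16624699 / 5174
R4 = 3213.12 ohm

3213.12 ohm


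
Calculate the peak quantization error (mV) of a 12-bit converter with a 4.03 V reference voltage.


The maximum quantization error is +/- LSB/2.
LSB = Vref / 2^n = 4.03 / 4096 = 0.00098389 V
Max error = LSB / 2 = 0.00098389 / 2 = 0.00049194 V
Max error = 0.4919 mV

0.4919 mV


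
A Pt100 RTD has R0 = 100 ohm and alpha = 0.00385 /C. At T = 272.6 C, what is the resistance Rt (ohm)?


The RTD equation: Rt = R0 * (1 + alpha * T).
Rt = 100 * (1 + 0.00385 * 272.6)
Rt = 100 * (1 + 1.04951)
Rt = 100 * 2.04951
Rt = 204.951 ohm

204.951 ohm


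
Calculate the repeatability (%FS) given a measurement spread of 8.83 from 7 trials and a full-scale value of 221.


Repeatability = (spread / full scale) * 100%.
R = (8.83 / 221) * 100
R = 3.995 %FS

3.995 %FS


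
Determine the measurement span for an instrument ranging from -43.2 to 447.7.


Span = upper range - lower range.
Span = 447.7 - (-43.2)
Span = 490.9

490.9


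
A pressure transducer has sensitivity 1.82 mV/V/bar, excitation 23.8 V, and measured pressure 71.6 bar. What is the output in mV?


Output = sensitivity * Vex * P.
Vout = 1.82 * 23.8 * 71.6
Vout = 43.316 * 71.6
Vout = 3101.43 mV

3101.43 mV


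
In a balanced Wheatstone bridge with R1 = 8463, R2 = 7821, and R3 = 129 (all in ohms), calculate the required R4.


At balance: R1*R4 = R2*R3, so R4 = R2*R3/R1.
R4 = 7821 * 129 / 8463
R4 = 1008909 / 8463
R4 = 119.21 ohm

119.21 ohm


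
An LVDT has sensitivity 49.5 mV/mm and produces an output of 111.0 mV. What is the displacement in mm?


Displacement = Vout / sensitivity.
d = 111.0 / 49.5
d = 2.242 mm

2.242 mm


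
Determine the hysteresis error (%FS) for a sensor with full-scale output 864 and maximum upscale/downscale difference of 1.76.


Hysteresis = (max difference / full scale) * 100%.
H = (1.76 / 864) * 100
H = 0.204 %FS

0.204 %FS


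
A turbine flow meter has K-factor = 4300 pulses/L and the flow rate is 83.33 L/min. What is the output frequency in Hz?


Frequency = K * Q / 60 (converting L/min to L/s).
f = 4300 * 83.33 / 60
f = 358319.0 / 60
f = 5971.98 Hz

5971.98 Hz


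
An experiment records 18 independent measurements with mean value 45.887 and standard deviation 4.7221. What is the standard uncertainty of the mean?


The standard uncertainty for Type A evaluation is u = s / sqrt(n).
u = 4.7221 / sqrt(18)
u = 4.7221 / 4.2426
u = 1.113

1.113


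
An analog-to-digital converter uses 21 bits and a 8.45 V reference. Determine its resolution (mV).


The resolution (LSB) of an ADC is Vref / 2^n.
LSB = 8.45 / 2^21
LSB = 8.45 / 2097152
LSB = 4.03e-06 V = 0.00402927 mV

0.00402927 mV


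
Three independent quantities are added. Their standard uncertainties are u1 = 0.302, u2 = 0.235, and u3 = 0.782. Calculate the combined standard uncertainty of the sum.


For a sum of independent quantities, uc = sqrt(u1^2 + u2^2 + u3^2).
uc = sqrt(0.302^2 + 0.235^2 + 0.782^2)
uc = sqrt(0.091204 + 0.055225 + 0.611524)
uc = 0.8706

0.8706


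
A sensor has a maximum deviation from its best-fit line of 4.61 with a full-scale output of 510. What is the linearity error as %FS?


Linearity error = (max deviation / full scale) * 100%.
Linearity = (4.61 / 510) * 100
Linearity = 0.904 %FS

0.904 %FS


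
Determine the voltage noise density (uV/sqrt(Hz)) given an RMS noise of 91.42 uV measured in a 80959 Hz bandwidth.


Noise spectral density = Vrms / sqrt(BW).
NSD = 91.42 / sqrt(80959)
NSD = 91.42 / 284.533
NSD = 0.3213 uV/sqrt(Hz)

0.3213 uV/sqrt(Hz)


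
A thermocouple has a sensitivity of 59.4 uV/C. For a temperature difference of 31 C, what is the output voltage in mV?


The thermocouple output V = sensitivity * dT.
V = 59.4 uV/C * 31 C
V = 1841.4 uV
V = 1.841 mV

1.841 mV


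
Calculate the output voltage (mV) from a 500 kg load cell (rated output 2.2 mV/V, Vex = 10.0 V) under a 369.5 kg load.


Vout = rated_output * Vex * (load / capacity).
Vout = 2.2 * 10.0 * (369.5 / 500)
Vout = 2.2 * 10.0 * 0.739
Vout = 16.258 mV

16.258 mV


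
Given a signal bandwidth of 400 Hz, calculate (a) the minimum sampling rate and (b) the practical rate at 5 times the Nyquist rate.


By Nyquist theorem, fs_min = 2 * fmax.
fs_min = 2 * 400 = 800 Hz
Practical rate = 5 * fs_min = 5 * 800 = 4000 Hz

fs_min = 800 Hz, fs_practical = 4000 Hz


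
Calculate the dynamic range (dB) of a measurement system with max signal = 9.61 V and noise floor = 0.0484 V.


Dynamic range = 20 * log10(Vmax / Vnoise).
DR = 20 * log10(9.61 / 0.0484)
DR = 20 * log10(198.55)
DR = 45.96 dB

45.96 dB


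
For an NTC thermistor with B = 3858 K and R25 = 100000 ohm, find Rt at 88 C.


NTC thermistor equation: Rt = R25 * exp(B * (1/T - 1/T25)).
T in Kelvin: 361.15 K, T25 = 298.15 K
1/T - 1/T25 = 1/361.15 - 1/298.15 = -0.00058508
B * (1/T - 1/T25) = 3858 * -0.00058508 = -2.2573
Rt = 100000 * exp(-2.2573) = 10463.7 ohm

10463.7 ohm


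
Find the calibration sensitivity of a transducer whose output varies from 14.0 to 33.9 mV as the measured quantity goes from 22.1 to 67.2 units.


Sensitivity = (y2 - y1) / (x2 - x1).
S = (33.9 - 14.0) / (67.2 - 22.1)
S = 19.9 / 45.1
S = 0.4412 mV/unit

0.4412 mV/unit


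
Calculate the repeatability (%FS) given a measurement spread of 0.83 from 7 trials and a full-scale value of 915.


Repeatability = (spread / full scale) * 100%.
R = (0.83 / 915) * 100
R = 0.091 %FS

0.091 %FS


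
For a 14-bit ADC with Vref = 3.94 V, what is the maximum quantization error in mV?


The maximum quantization error is +/- LSB/2.
LSB = Vref / 2^n = 3.94 / 16384 = 0.00024048 V
Max error = LSB / 2 = 0.00024048 / 2 = 0.00012024 V
Max error = 0.1202 mV

0.1202 mV


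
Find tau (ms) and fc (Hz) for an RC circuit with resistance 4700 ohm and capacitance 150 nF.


Time constant: tau = R * C.
tau = 4700 * 1.50e-07 = 0.000705 s
tau = 0.705 ms
Cutoff frequency: fc = 1 / (2*pi*R*C).
fc = 1 / (2*pi*0.000705) = 225.75 Hz

tau = 0.705 ms, fc = 225.75 Hz


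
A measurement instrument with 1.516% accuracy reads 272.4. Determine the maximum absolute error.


Absolute error = (accuracy% / 100) * reading.
Error = (1.516 / 100) * 272.4
Error = 0.01516 * 272.4
Error = 4.1296

4.1296


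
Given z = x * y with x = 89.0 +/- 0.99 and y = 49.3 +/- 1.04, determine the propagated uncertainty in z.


For a product z = x*y, the relative uncertainty is:
uz/z = sqrt((ux/x)^2 + (uy/y)^2)
Relative uncertainties: ux/x = 0.99/89.0 = 0.011124
uy/y = 1.04/49.3 = 0.021095
z = 89.0 * 49.3 = 4387.7
uz = 4387.7 * sqrt(0.011124^2 + 0.021095^2) = 104.64

104.64


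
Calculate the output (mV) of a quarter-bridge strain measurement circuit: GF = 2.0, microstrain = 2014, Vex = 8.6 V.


Quarter bridge output: Vout = (GF * epsilon * Vex) / 4.
Vout = (2.0 * 2014e-6 * 8.6) / 4
Vout = 0.0346408 / 4 V
Vout = 0.0086602 V = 8.6602 mV

8.6602 mV


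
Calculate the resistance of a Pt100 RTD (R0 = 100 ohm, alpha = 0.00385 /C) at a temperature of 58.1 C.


The RTD equation: Rt = R0 * (1 + alpha * T).
Rt = 100 * (1 + 0.00385 * 58.1)
Rt = 100 * (1 + 0.223685)
Rt = 100 * 1.223685
Rt = 122.369 ohm

122.369 ohm


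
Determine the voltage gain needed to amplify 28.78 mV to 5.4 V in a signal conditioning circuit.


Gain = Vout / Vin (converting to same units).
G = 5.4 V / 28.78 mV
G = 5400.0 mV / 28.78 mV
G = 187.63

187.63


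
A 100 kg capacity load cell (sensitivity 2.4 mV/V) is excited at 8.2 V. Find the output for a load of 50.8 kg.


Vout = rated_output * Vex * (load / capacity).
Vout = 2.4 * 8.2 * (50.8 / 100)
Vout = 2.4 * 8.2 * 0.508
Vout = 9.997 mV

9.997 mV


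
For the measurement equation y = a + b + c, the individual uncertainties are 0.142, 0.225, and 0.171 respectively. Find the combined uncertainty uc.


For a sum of independent quantities, uc = sqrt(u1^2 + u2^2 + u3^2).
uc = sqrt(0.142^2 + 0.225^2 + 0.171^2)
uc = sqrt(0.020164 + 0.050625 + 0.029241)
uc = 0.3163

0.3163


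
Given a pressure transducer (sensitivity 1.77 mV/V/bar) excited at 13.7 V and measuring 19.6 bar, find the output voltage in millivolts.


Output = sensitivity * Vex * P.
Vout = 1.77 * 13.7 * 19.6
Vout = 24.249 * 19.6
Vout = 475.28 mV

475.28 mV


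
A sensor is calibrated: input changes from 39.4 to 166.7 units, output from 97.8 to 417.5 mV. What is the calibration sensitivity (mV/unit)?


Sensitivity = (y2 - y1) / (x2 - x1).
S = (417.5 - 97.8) / (166.7 - 39.4)
S = 319.7 / 127.3
S = 2.5114 mV/unit

2.5114 mV/unit


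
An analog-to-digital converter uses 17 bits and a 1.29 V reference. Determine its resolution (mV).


The resolution (LSB) of an ADC is Vref / 2^n.
LSB = 1.29 / 2^17
LSB = 1.29 / 131072
LSB = 9.84e-06 V = 0.00984192 mV

0.00984192 mV


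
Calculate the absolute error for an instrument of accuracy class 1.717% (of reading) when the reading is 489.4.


Absolute error = (accuracy% / 100) * reading.
Error = (1.717 / 100) * 489.4
Error = 0.01717 * 489.4
Error = 8.403

8.403


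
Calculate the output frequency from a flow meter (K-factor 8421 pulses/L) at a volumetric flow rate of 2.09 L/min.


Frequency = K * Q / 60 (converting L/min to L/s).
f = 8421 * 2.09 / 60
f = 17599.89 / 60
f = 293.33 Hz

293.33 Hz


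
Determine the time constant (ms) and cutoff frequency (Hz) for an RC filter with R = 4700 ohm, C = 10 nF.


Time constant: tau = R * C.
tau = 4700 * 1.00e-08 = 4.7e-05 s
tau = 0.047 ms
Cutoff frequency: fc = 1 / (2*pi*R*C).
fc = 1 / (2*pi*4.7e-05) = 3386.28 Hz

tau = 0.047 ms, fc = 3386.28 Hz


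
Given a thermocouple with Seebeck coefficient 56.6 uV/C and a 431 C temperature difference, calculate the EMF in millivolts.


The thermocouple output V = sensitivity * dT.
V = 56.6 uV/C * 431 C
V = 24394.6 uV
V = 24.395 mV

24.395 mV


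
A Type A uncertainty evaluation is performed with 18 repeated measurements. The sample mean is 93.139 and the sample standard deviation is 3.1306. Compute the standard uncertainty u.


The standard uncertainty for Type A evaluation is u = s / sqrt(n).
u = 3.1306 / sqrt(18)
u = 3.1306 / 4.2426
u = 0.7379

0.7379


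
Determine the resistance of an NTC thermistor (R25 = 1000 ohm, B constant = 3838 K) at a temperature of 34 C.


NTC thermistor equation: Rt = R25 * exp(B * (1/T - 1/T25)).
T in Kelvin: 307.15 K, T25 = 298.15 K
1/T - 1/T25 = 1/307.15 - 1/298.15 = -9.828e-05
B * (1/T - 1/T25) = 3838 * -9.828e-05 = -0.3772
Rt = 1000 * exp(-0.3772) = 685.8 ohm

685.8 ohm


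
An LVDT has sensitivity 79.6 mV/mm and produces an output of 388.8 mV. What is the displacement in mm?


Displacement = Vout / sensitivity.
d = 388.8 / 79.6
d = 4.884 mm

4.884 mm


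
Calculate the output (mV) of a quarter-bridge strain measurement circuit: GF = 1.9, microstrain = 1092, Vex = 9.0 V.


Quarter bridge output: Vout = (GF * epsilon * Vex) / 4.
Vout = (1.9 * 1092e-6 * 9.0) / 4
Vout = 0.0186732 / 4 V
Vout = 0.0046683 V = 4.6683 mV

4.6683 mV


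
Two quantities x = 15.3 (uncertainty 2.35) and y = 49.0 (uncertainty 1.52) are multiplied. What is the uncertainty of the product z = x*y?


For a product z = x*y, the relative uncertainty is:
uz/z = sqrt((ux/x)^2 + (uy/y)^2)
Relative uncertainties: ux/x = 2.35/15.3 = 0.153595
uy/y = 1.52/49.0 = 0.03102
z = 15.3 * 49.0 = 749.7
uz = 749.7 * sqrt(0.153595^2 + 0.03102^2) = 117.475

117.475


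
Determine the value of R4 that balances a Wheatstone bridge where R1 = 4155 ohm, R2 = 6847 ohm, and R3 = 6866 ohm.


At balance: R1*R4 = R2*R3, so R4 = R2*R3/R1.
R4 = 6847 * 6866 / 4155
R4 = 47011502 / 4155
R4 = 11314.44 ohm

11314.44 ohm


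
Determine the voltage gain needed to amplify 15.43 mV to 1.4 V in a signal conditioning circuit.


Gain = Vout / Vin (converting to same units).
G = 1.4 V / 15.43 mV
G = 1400.0 mV / 15.43 mV
G = 90.73

90.73


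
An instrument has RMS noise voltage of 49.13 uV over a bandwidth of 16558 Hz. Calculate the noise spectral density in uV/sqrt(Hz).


Noise spectral density = Vrms / sqrt(BW).
NSD = 49.13 / sqrt(16558)
NSD = 49.13 / 128.6779
NSD = 0.3818 uV/sqrt(Hz)

0.3818 uV/sqrt(Hz)


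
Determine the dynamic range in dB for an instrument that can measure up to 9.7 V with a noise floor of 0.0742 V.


Dynamic range = 20 * log10(Vmax / Vnoise).
DR = 20 * log10(9.7 / 0.0742)
DR = 20 * log10(130.73)
DR = 42.33 dB

42.33 dB


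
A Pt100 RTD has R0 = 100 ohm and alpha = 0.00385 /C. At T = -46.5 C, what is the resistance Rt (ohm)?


The RTD equation: Rt = R0 * (1 + alpha * T).
Rt = 100 * (1 + 0.00385 * -46.5)
Rt = 100 * (1 + -0.179025)
Rt = 100 * 0.820975
Rt = 82.097 ohm

82.097 ohm


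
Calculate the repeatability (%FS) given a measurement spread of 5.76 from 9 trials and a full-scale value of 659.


Repeatability = (spread / full scale) * 100%.
R = (5.76 / 659) * 100
R = 0.874 %FS

0.874 %FS


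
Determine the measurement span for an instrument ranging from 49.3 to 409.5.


Span = upper range - lower range.
Span = 409.5 - (49.3)
Span = 360.2

360.2


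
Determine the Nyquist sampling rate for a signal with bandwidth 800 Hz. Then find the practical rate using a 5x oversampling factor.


By Nyquist theorem, fs_min = 2 * fmax.
fs_min = 2 * 800 = 1600 Hz
Practical rate = 5 * fs_min = 5 * 1600 = 8000 Hz

fs_min = 1600 Hz, fs_practical = 8000 Hz


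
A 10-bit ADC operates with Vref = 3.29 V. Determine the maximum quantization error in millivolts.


The maximum quantization error is +/- LSB/2.
LSB = Vref / 2^n = 3.29 / 1024 = 0.00321289 V
Max error = LSB / 2 = 0.00321289 / 2 = 0.00160645 V
Max error = 1.6064 mV

1.6064 mV


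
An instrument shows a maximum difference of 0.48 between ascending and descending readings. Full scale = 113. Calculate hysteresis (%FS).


Hysteresis = (max difference / full scale) * 100%.
H = (0.48 / 113) * 100
H = 0.425 %FS

0.425 %FS


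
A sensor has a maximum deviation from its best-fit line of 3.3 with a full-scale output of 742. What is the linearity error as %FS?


Linearity error = (max deviation / full scale) * 100%.
Linearity = (3.3 / 742) * 100
Linearity = 0.445 %FS

0.445 %FS


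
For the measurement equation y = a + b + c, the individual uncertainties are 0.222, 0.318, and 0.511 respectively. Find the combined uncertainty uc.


For a sum of independent quantities, uc = sqrt(u1^2 + u2^2 + u3^2).
uc = sqrt(0.222^2 + 0.318^2 + 0.511^2)
uc = sqrt(0.049284 + 0.101124 + 0.261121)
uc = 0.6415

0.6415


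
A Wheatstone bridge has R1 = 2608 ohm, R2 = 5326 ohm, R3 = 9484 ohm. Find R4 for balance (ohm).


At balance: R1*R4 = R2*R3, so R4 = R2*R3/R1.
R4 = 5326 * 9484 / 2608
R4 = 50511784 / 2608
R4 = 19368.02 ohm

19368.02 ohm


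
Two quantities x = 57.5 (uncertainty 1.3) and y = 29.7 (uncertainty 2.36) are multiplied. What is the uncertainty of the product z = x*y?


For a product z = x*y, the relative uncertainty is:
uz/z = sqrt((ux/x)^2 + (uy/y)^2)
Relative uncertainties: ux/x = 1.3/57.5 = 0.022609
uy/y = 2.36/29.7 = 0.079461
z = 57.5 * 29.7 = 1707.8
uz = 1707.8 * sqrt(0.022609^2 + 0.079461^2) = 141.086

141.086


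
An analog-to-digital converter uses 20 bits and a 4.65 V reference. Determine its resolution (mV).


The resolution (LSB) of an ADC is Vref / 2^n.
LSB = 4.65 / 2^20
LSB = 4.65 / 1048576
LSB = 4.43e-06 V = 0.00443459 mV

0.00443459 mV


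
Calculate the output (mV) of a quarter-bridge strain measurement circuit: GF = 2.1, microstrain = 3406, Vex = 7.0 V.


Quarter bridge output: Vout = (GF * epsilon * Vex) / 4.
Vout = (2.1 * 3406e-6 * 7.0) / 4
Vout = 0.0500682 / 4 V
Vout = 0.01251705 V = 12.517 mV

12.517 mV


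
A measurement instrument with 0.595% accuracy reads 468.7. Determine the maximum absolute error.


Absolute error = (accuracy% / 100) * reading.
Error = (0.595 / 100) * 468.7
Error = 0.00595 * 468.7
Error = 2.7888

2.7888


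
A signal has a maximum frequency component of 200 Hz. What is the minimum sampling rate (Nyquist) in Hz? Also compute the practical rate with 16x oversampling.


By Nyquist theorem, fs_min = 2 * fmax.
fs_min = 2 * 200 = 400 Hz
Practical rate = 16 * fs_min = 16 * 400 = 6400 Hz

fs_min = 400 Hz, fs_practical = 6400 Hz


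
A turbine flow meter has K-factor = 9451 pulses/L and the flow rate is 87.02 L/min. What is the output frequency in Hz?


Frequency = K * Q / 60 (converting L/min to L/s).
f = 9451 * 87.02 / 60
f = 822426.02 / 60
f = 13707.1 Hz

13707.1 Hz


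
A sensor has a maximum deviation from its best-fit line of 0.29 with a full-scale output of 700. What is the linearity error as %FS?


Linearity error = (max deviation / full scale) * 100%.
Linearity = (0.29 / 700) * 100
Linearity = 0.041 %FS

0.041 %FS


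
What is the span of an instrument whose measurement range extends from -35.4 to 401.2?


Span = upper range - lower range.
Span = 401.2 - (-35.4)
Span = 436.6

436.6


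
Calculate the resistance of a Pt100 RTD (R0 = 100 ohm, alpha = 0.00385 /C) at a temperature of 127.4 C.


The RTD equation: Rt = R0 * (1 + alpha * T).
Rt = 100 * (1 + 0.00385 * 127.4)
Rt = 100 * (1 + 0.49049)
Rt = 100 * 1.49049
Rt = 149.049 ohm

149.049 ohm


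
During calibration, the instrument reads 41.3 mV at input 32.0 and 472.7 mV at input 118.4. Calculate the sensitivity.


Sensitivity = (y2 - y1) / (x2 - x1).
S = (472.7 - 41.3) / (118.4 - 32.0)
S = 431.4 / 86.4
S = 4.9931 mV/unit

4.9931 mV/unit
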